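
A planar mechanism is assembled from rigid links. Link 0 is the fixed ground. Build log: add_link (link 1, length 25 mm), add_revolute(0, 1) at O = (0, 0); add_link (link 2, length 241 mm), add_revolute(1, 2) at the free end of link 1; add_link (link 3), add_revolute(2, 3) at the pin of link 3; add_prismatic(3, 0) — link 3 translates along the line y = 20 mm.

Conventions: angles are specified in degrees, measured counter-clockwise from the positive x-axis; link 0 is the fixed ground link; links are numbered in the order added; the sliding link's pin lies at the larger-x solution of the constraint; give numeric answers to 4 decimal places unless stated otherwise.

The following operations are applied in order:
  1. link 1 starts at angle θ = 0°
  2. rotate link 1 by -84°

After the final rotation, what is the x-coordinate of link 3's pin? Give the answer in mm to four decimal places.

geometry: r = 25 mm, L = 241 mm, e = 20 mm; θ starts at 0°
rotate link 1 by -84°: θ ← 0° -84° = -84°
crank pin P = (r cos θ, r sin θ) = (2.613212, -24.863047)
h = r sin θ − e = -24.863047 − 20 = -44.863047
x = r cos θ + √(L² − h²) = 2.613212 + 236.787472 = 239.400684

239.4007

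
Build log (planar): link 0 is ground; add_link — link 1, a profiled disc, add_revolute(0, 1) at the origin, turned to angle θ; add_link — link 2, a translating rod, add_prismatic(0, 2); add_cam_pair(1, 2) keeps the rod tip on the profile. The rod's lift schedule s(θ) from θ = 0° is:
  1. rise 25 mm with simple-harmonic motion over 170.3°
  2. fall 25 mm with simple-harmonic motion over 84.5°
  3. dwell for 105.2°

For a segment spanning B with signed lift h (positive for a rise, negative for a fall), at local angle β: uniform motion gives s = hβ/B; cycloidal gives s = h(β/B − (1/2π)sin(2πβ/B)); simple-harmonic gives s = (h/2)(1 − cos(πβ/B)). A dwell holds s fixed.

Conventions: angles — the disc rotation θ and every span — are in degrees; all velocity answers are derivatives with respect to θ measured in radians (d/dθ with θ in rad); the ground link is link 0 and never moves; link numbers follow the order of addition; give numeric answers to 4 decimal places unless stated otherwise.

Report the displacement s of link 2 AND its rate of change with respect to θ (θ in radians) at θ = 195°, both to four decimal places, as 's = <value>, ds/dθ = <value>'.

seg 1 [0°–170.3°] simple-harmonic, h=25: full span → s += 25 → s = 25.0000
seg 2 [170.3°–254.8°] simple-harmonic, h=-25: θ=195° here. β=24.7, B=84.5. -25/2·(1 − cos(π·0.2923)) = -4.9105 → s = 20.0895
velocity in seg [170.3°–254.8°] (simple-harmonic), θ in radians: β = 24.7° = 0.4311 rad, B = 84.5° = 1.4748 rad; ds/dθ = (πh/(2B)) sin(πβ/B) = (π·(-25)/(2·1.4748)) sin(π·0.2923) = -21.157394 mm/rad

s = 20.0895, ds/dθ = -21.1574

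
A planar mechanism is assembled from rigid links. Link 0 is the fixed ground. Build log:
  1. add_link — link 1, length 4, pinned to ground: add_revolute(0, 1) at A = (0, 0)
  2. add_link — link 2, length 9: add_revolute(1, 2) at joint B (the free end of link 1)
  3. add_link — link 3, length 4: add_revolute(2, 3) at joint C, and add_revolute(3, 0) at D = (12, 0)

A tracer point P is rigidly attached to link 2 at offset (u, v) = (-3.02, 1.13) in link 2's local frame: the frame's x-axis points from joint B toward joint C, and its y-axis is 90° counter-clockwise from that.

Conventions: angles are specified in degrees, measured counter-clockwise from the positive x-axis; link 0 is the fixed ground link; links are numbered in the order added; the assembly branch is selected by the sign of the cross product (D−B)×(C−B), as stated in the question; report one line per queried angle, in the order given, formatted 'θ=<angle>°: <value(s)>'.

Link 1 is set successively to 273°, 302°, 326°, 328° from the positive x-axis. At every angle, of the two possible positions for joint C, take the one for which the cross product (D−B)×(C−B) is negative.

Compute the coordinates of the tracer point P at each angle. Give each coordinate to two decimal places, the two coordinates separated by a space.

A=(0,0), D=(12.00,0)
θ=273°: B = A + 4.00·(cos273°, sin273°) = (0.2093, -3.9945)
θ=273°: |BD| = 12.4489
θ=273°: circle(B,9.00) ∩ circle(D,4.00): a=8.8351, h=1.7148
θ=273°:   candidates: C₊=(8.0271,0.4645) cross=21.347; C₋=(9.1275,-2.7837) cross=-21.347
θ=273°:   branch - wants cross < 0 → take C=(9.1275,-2.7837) (cross=-21.347)
θ=273°: ex = (C−B)/|BC| = (0.9909,0.1345); ey = (-0.1345,0.9909)
θ=273°: P = B + -3.02·ex + 1.13·ey = (-2.9352,-3.2811)
θ=302°: B = A + 4.00·(cos302°, sin302°) = (2.1197, -3.3922)
θ=302°: |BD| = 10.4464
θ=302°: circle(B,9.00) ∩ circle(D,4.00): a=8.3343, h=3.3969
θ=302°:   candidates: C₊=(8.8993,2.5270) cross=35.486; C₋=(11.1054,-3.8987) cross=-35.486
θ=302°:   branch - wants cross < 0 → take C=(11.1054,-3.8987) (cross=-35.486)
θ=302°: ex = (C−B)/|BC| = (0.9984,-0.0563); ey = (0.0563,0.9984)
θ=302°: P = B + -3.02·ex + 1.13·ey = (-0.8319,-2.0940)
θ=326°: B = A + 4.00·(cos326°, sin326°) = (3.3162, -2.2368)
θ=326°: |BD| = 8.9673
θ=326°: circle(B,9.00) ∩ circle(D,4.00): a=8.1079, h=3.9066
θ=326°:   candidates: C₊=(10.1933,3.5688) cross=35.032; C₋=(12.1422,-3.9975) cross=-35.032
θ=326°:   branch - wants cross < 0 → take C=(12.1422,-3.9975) (cross=-35.032)
θ=326°: ex = (C−B)/|BC| = (0.9807,-0.1956); ey = (0.1956,0.9807)
θ=326°: P = B + -3.02·ex + 1.13·ey = (0.5756,-0.5378)
θ=328°: B = A + 4.00·(cos328°, sin328°) = (3.3922, -2.1197)
θ=328°: |BD| = 8.8650
θ=328°: circle(B,9.00) ∩ circle(D,4.00): a=8.0986, h=3.9259
θ=328°:   candidates: C₊=(10.3172,3.6288) cross=34.803; C₋=(12.1946,-3.9953) cross=-34.803
θ=328°:   branch - wants cross < 0 → take C=(12.1946,-3.9953) (cross=-34.803)
θ=328°: ex = (C−B)/|BC| = (0.9780,-0.2084); ey = (0.2084,0.9780)
θ=328°: P = B + -3.02·ex + 1.13·ey = (0.6740,-0.3851)

θ=273°: -2.94 -3.28
θ=302°: -0.83 -2.09
θ=326°: 0.58 -0.54
θ=328°: 0.67 -0.39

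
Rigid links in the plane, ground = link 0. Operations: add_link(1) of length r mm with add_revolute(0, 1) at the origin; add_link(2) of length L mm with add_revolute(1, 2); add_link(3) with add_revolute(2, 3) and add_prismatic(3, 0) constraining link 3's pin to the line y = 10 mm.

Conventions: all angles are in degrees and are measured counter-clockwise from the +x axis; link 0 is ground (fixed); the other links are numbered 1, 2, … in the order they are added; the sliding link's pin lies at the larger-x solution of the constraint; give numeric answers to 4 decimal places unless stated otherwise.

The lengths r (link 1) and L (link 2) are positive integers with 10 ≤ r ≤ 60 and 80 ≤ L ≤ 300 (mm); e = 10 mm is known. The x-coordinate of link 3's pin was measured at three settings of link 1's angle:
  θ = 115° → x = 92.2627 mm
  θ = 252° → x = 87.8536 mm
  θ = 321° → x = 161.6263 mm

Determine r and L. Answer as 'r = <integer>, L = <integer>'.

constraint per measurement: (x − r cos θ)² + (r sin θ − e)² = L²
subtracting the θ₁ and θ₂ equations cancels the r² and L² terms:
r = (x₁² − x₂²) / (2[(x₁cos θ₁ + e sin θ₁) − (x₂cos θ₂ + e sin θ₂)]) = 59.0008 → r = 59
L² = (x₁ − r cos θ₁)² + (r sin θ₁ − e)² = 15625.0070 → L = 125.0000 → L = 125
check at θ₃=321°: x = 161.6263 (printed 161.6263) ✓

r = 59, L = 125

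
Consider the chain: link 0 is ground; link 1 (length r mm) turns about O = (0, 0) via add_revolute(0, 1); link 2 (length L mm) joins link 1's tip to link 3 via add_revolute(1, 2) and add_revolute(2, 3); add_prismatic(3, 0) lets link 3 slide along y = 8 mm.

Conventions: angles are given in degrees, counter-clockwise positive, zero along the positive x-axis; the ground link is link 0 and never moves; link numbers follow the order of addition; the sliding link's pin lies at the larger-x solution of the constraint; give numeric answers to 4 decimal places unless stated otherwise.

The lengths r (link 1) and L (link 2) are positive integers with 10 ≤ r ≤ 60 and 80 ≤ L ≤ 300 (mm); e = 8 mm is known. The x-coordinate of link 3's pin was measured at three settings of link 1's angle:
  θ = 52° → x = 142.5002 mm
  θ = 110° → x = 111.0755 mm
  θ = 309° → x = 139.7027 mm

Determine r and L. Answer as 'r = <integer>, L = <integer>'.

constraint per measurement: (x − r cos θ)² + (r sin θ − e)² = L²
subtracting the θ₁ and θ₂ equations cancels the r² and L² terms:
r = (x₁² − x₂²) / (2[(x₁cos θ₁ + e sin θ₁) − (x₂cos θ₂ + e sin θ₂)]) = 32.0000 → r = 32
L² = (x₁ − r cos θ₁)² + (r sin θ₁ − e)² = 15376.0050 → L = 124.0000 → L = 124
check at θ₃=309°: x = 139.7027 (printed 139.7027) ✓

r = 32, L = 124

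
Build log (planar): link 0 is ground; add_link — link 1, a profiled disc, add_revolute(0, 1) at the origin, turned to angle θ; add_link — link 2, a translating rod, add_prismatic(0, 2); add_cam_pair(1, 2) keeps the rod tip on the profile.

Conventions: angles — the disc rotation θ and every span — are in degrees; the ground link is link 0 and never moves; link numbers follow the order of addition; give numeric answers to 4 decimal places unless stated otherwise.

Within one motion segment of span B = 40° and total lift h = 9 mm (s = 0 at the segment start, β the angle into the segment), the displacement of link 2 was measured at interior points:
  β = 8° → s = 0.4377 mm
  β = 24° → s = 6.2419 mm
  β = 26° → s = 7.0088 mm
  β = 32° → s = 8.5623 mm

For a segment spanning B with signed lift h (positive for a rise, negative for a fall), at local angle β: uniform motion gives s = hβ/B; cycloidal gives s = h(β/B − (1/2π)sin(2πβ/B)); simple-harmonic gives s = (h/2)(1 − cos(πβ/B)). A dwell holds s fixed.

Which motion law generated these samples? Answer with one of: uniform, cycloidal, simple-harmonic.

candidates at β/B = r: uniform s = h·r (linear in β); cycloidal s = h·(r − sin(2πr)/(2π)); simple-harmonic s = (h/2)(1 − cos(πr))
β=8°: printed 0.4377 | uniform 1.8000, cycloidal 0.4377, simple-harmonic 0.8594
β=24°: printed 6.2419 | uniform 5.4000, cycloidal 6.2419, simple-harmonic 5.8906
β=26°: printed 7.0088 | uniform 5.8500, cycloidal 7.0088, simple-harmonic 6.5430
β=32°: printed 8.5623 | uniform 7.2000, cycloidal 8.5623, simple-harmonic 8.1406
only one law matches every sample → cycloidal

cycloidal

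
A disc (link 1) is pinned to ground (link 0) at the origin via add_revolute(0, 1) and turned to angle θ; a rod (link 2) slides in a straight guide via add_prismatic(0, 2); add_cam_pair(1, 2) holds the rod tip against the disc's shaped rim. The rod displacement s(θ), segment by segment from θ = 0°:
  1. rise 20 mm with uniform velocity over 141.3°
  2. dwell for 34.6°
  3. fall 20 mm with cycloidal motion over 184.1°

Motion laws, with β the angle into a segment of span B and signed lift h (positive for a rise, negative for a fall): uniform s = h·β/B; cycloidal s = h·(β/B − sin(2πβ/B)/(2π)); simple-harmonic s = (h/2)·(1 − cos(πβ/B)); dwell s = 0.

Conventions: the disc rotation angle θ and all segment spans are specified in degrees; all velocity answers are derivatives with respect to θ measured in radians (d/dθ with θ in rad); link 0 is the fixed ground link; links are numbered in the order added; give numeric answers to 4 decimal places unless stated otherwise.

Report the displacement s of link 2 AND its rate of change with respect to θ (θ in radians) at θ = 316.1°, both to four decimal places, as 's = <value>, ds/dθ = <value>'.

segment 1 (0° to 141.3°, uniform, h = 20) is passed completely: s = 0.0000 + (20) = 20.0000
segment 2 (141.3° to 175.9°, dwell): s unchanged at 20.0000
θ = 316.1° falls in segment 3 (175.9° to 360°, cycloidal, h = -20): β = 316.1 − 175.9 = 140.2°, B = 184.1°; Δs = -20·(0.7615 − sin(2π·0.7615)/(2π)) = -18.4056; s = 20.0000 − 18.4056 = 1.5944
velocity in seg [175.9°–360°] (cycloidal), θ in radians: β = 140.2° = 2.4470 rad, B = 184.1° = 3.2132 rad; ds/dθ = (h/B)(1 − cos(2πβ/B)) = ((-20)/3.2132)(1 − cos(2π·0.7615)) = -5.773392 mm/rad

s = 1.5944, ds/dθ = -5.7734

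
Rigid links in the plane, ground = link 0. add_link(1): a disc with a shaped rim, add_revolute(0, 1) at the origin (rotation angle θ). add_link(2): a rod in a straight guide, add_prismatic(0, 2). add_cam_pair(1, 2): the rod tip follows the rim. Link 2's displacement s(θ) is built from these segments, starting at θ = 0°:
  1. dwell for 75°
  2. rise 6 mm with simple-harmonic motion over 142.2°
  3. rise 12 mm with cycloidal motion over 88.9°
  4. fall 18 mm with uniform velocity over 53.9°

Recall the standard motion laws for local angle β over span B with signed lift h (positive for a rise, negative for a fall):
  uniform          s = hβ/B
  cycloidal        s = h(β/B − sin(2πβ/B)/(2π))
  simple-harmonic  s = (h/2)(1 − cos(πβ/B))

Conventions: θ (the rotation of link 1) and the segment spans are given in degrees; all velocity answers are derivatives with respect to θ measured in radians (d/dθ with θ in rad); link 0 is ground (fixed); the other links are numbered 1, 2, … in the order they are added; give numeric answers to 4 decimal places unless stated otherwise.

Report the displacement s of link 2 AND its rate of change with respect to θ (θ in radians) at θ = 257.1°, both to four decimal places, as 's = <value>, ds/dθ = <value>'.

segment 1 (0° to 75°, dwell): s unchanged at 0.0000
segment 2 (75° to 217.2°, simple-harmonic, h = 6) is passed completely: s = 0.0000 + (6) = 6.0000
θ = 257.1° falls in segment 3 (217.2° to 306.1°, cycloidal, h = 12): β = 257.1 − 217.2 = 39.9°, B = 88.9°; Δs = 12·(0.4488 − sin(2π·0.4488)/(2π)) = 4.7822; s = 6.0000 + 4.7822 = 10.7822
velocity in seg [217.2°–306.1°] (cycloidal), θ in radians: β = 39.9° = 0.6964 rad, B = 88.9° = 1.5516 rad; ds/dθ = (h/B)(1 − cos(2πβ/B)) = (12/1.5516)(1 − cos(2π·0.4488)) = 15.071462 mm/rad

s = 10.7822, ds/dθ = 15.0715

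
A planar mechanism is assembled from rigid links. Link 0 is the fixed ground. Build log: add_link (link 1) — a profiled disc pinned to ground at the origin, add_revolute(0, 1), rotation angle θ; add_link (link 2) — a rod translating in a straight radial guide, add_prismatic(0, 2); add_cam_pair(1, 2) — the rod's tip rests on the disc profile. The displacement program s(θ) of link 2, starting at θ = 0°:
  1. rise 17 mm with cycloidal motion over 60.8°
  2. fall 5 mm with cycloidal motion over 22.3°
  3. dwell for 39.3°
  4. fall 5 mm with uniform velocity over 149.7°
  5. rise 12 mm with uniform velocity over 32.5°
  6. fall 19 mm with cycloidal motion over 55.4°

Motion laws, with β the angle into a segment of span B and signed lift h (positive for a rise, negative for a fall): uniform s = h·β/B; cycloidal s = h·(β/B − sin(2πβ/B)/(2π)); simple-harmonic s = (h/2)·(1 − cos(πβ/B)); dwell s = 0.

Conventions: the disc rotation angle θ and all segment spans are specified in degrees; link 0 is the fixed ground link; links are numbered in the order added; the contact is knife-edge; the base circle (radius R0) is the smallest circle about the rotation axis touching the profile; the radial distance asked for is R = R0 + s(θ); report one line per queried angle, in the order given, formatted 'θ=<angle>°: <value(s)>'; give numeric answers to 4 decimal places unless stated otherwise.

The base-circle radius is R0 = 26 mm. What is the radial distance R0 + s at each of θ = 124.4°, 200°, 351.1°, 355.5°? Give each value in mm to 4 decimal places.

seg 1 [0°–60.8°] cycloidal, h=17: full span → s += 17 → s = 17.0000
seg 2 [60.8°–83.1°] cycloidal, h=-5: full span → s += -5 → s = 12.0000
seg 3 [83.1°–122.4°] dwell: s stays 12.0000
seg 4 [122.4°–272.1°] uniform, h=-5: θ=124.4° here. β=2, B=149.7. -5·2/149.7 = -0.0668 → s = 11.9332
seg 4 [122.4°–272.1°] uniform, h=-5: θ=200° here. β=77.6, B=149.7. -5·77.6/149.7 = -2.5919 → s = 9.4081
seg 4 [122.4°–272.1°] uniform, h=-5: full span → s += -5 → s = 7.0000
seg 5 [272.1°–304.6°] uniform, h=12: full span → s += 12 → s = 19.0000
seg 6 [304.6°–360°] cycloidal, h=-19: θ=351.1° here. β=46.5, B=55.4. -19·(0.8394 − sin(2π·0.8394)/(2π)) = -18.5074 → s = 0.4926
seg 6 [304.6°–360°] cycloidal, h=-19: θ=355.5° here. β=50.9, B=55.4. -19·(0.9188 − sin(2π·0.9188)/(2π)) = -18.9339 → s = 0.0661
θ=124.4°: R = R0 + s = 26 + 11.9332 = 37.9332
θ=200°: R = R0 + s = 26 + 9.4081 = 35.4081
θ=351.1°: R = R0 + s = 26 + 0.4926 = 26.4926
θ=355.5°: R = R0 + s = 26 + 0.0661 = 26.0661

θ=124.4°: 37.9332
θ=200°: 35.4081
θ=351.1°: 26.4926
θ=355.5°: 26.0661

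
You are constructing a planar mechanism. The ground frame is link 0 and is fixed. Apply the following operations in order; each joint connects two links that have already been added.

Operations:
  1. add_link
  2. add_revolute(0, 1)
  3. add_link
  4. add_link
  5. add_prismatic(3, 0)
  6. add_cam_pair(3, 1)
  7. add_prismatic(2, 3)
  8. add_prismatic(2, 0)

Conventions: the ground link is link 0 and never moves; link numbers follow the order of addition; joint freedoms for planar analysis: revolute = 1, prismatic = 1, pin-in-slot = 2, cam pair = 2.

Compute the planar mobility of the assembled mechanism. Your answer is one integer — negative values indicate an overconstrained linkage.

L=1 J1=0 J2=0
add link → L=2 J1=0 J2=0
R@0,1 dof=1 J1 → L=2 J1=1 J2=0
add link → L=3 J1=1 J2=0
add link → L=4 J1=1 J2=0
P@3,0 dof=1 J1 → L=4 J1=2 J2=0
C@3,1 dof=2 J2 → L=4 J1=2 J2=1
P@2,3 dof=1 J1 → L=4 J1=3 J2=1
P@2,0 dof=1 J1 → L=4 J1=4 J2=1
M=3(L−1)−2J1−J2=3·3−2·4−1=0

M = 0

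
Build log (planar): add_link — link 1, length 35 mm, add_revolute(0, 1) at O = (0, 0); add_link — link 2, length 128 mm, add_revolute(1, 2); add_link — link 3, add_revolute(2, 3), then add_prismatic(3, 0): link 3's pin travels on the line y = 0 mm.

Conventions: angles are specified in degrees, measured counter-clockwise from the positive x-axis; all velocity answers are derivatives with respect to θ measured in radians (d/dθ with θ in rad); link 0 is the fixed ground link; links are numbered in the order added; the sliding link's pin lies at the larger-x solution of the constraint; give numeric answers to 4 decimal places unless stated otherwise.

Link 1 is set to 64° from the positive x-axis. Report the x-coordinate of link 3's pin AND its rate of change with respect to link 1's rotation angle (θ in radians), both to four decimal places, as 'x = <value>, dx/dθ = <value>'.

geometry: r = 35 mm, L = 128 mm, e = 0 mm
crank pin P = (r cos θ, r sin θ) = (15.342990, 31.457792)
h = r sin θ − e = 31.457792 − 0 = 31.457792
x = r cos θ + √(L² − h²) = 15.342990 + 124.074201 = 139.417191
dx/dθ = −r sin θ − h·r cos θ/√(L² − h²) (θ in radians; h = 31.457792) = -35.347856

x = 139.4172, dx/dθ = -35.3479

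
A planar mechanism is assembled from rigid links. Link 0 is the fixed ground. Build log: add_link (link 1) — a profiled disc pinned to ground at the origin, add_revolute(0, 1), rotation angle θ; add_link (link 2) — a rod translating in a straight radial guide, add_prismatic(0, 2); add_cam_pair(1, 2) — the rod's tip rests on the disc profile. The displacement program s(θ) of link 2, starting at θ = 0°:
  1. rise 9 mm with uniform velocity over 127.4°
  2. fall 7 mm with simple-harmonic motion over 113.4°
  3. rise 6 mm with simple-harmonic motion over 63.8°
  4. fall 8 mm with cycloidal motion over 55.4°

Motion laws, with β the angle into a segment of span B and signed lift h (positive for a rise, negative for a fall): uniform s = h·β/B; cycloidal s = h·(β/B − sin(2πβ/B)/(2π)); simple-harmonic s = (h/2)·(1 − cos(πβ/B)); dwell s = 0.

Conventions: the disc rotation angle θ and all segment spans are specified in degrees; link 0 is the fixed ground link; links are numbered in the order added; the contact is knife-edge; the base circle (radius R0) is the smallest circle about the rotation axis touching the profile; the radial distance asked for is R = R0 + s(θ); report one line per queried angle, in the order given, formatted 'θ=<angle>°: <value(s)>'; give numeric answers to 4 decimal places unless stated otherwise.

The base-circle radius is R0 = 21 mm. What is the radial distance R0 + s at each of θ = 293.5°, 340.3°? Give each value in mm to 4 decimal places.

seg 1 [0°–127.4°] uniform, h=9: full span → s += 9 → s = 9.0000
seg 2 [127.4°–240.8°] simple-harmonic, h=-7: full span → s += -7 → s = 2.0000
seg 3 [240.8°–304.6°] simple-harmonic, h=6: θ=293.5° here. β=52.7, B=63.8. 6/2·(1 − cos(π·0.8260)) = 5.5629 → s = 7.5629
seg 3 [240.8°–304.6°] simple-harmonic, h=6: full span → s += 6 → s = 8.0000
seg 4 [304.6°–360°] cycloidal, h=-8: θ=340.3° here. β=35.7, B=55.4. -8·(0.6444 − sin(2π·0.6444)/(2π)) = -6.1584 → s = 1.8416
θ=293.5°: R = R0 + s = 21 + 7.5629 = 28.5629
θ=340.3°: R = R0 + s = 21 + 1.8416 = 22.8416

θ=293.5°: 28.5629
θ=340.3°: 22.8416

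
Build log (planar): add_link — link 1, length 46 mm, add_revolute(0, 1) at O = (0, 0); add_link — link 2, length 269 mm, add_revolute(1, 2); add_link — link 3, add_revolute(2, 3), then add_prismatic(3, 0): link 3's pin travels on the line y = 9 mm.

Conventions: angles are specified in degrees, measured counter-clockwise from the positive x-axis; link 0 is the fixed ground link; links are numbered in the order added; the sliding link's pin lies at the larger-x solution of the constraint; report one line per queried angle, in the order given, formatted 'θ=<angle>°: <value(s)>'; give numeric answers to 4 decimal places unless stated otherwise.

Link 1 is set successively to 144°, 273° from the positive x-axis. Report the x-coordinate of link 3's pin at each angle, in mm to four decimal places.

geometry: r = 46 mm, L = 269 mm, e = 9 mm
θ=144°: crank pin P = (r cos θ, r sin θ) = (-37.214782, 27.038122)
θ=144°: h = r sin θ − e = 27.038122 − 9 = 18.038122
θ=144°: x = r cos θ + √(L² − h²) = -37.214782 + 268.394535 = 231.179753
θ=273°: crank pin P = (r cos θ, r sin θ) = (2.407454, -45.936959)
θ=273°: h = r sin θ − e = -45.936959 − 9 = -54.936959
θ=273°: x = r cos θ + √(L² − h²) = 2.407454 + 263.330459 = 265.737913

θ=144°: 231.1798
θ=273°: 265.7379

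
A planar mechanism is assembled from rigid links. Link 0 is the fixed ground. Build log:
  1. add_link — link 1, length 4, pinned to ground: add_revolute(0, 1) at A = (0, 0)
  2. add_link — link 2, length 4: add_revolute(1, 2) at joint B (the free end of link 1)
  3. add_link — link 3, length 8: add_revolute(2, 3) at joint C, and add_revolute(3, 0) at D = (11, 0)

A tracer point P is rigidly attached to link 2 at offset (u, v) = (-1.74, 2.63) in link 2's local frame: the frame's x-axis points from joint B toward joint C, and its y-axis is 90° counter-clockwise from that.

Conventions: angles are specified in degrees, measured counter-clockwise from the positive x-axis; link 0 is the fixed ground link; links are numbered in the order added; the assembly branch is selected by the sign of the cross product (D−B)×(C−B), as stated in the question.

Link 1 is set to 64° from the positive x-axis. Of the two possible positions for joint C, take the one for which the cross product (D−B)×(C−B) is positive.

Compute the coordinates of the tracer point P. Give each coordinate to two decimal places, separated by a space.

A=(0,0), D=(11.00,0)
B = A + 4.00·(cos64°, sin64°) = (1.7535, 3.5952)
|BD| = 9.9209
circle(B,4.00) ∩ circle(D,8.00): a=2.5413, h=3.0890
  candidates: C₊=(5.2414,5.5533) cross=30.645; C₋=(3.0026,-0.2048) cross=-30.645
  branch + wants cross > 0 → take C=(5.2414,5.5533) (cross=30.645)
ex = (C−B)/|BC| = (0.8720,0.4895); ey = (-0.4895,0.8720)
P = B + -1.74·ex + 2.63·ey = (-1.0512,5.0367)

-1.05 5.04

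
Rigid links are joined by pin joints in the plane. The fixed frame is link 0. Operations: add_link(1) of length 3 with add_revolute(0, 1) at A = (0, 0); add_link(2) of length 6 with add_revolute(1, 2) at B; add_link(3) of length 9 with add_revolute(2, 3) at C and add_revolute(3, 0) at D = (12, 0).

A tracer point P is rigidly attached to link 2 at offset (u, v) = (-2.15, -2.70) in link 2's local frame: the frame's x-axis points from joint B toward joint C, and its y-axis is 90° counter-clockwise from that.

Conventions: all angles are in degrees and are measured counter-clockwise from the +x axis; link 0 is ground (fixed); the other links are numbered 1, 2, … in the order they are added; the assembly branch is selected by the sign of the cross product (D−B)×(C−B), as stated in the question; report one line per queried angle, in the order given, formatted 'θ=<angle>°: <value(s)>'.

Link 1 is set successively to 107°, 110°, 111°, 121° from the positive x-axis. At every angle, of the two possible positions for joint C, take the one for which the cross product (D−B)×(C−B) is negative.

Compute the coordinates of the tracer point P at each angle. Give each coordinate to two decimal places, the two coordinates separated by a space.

A=(0,0), D=(12.00,0)
θ=107°: B = A + 3.00·(cos107°, sin107°) = (-0.8771, 2.8689)
θ=107°: |BD| = 13.1928
θ=107°: circle(B,6.00) ∩ circle(D,9.00): a=4.8909, h=3.4754
θ=107°:   candidates: C₊=(4.6526,5.1976) cross=45.851; C₋=(3.1410,-1.5869) cross=-45.851
θ=107°:   branch - wants cross < 0 → take C=(3.1410,-1.5869) (cross=-45.851)
θ=107°: ex = (C−B)/|BC| = (0.6697,-0.7426); ey = (0.7426,0.6697)
θ=107°: P = B + -2.15·ex + -2.70·ey = (-4.3221,2.6574)
θ=110°: B = A + 3.00·(cos110°, sin110°) = (-1.0261, 2.8191)
θ=110°: |BD| = 13.3276
θ=110°: circle(B,6.00) ∩ circle(D,9.00): a=4.9756, h=3.3531
θ=110°:   candidates: C₊=(4.5462,5.0439) cross=44.689; C₋=(3.1277,-1.5106) cross=-44.689
θ=110°:   branch - wants cross < 0 → take C=(3.1277,-1.5106) (cross=-44.689)
θ=110°: ex = (C−B)/|BC| = (0.6923,-0.7216); ey = (0.7216,0.6923)
θ=110°: P = B + -2.15·ex + -2.70·ey = (-4.4629,2.5014)
θ=111°: B = A + 3.00·(cos111°, sin111°) = (-1.0751, 2.8007)
θ=111°: |BD| = 13.3717
θ=111°: circle(B,6.00) ∩ circle(D,9.00): a=5.0032, h=3.3118
θ=111°:   candidates: C₊=(4.5108,4.9912) cross=44.284; C₋=(3.1234,-1.4855) cross=-44.284
θ=111°:   branch - wants cross < 0 → take C=(3.1234,-1.4855) (cross=-44.284)
θ=111°: ex = (C−B)/|BC| = (0.6998,-0.7144); ey = (0.7144,0.6998)
θ=111°: P = B + -2.15·ex + -2.70·ey = (-4.5084,2.4473)
θ=121°: B = A + 3.00·(cos121°, sin121°) = (-1.5451, 2.5715)
θ=121°: |BD| = 13.7870
θ=121°: circle(B,6.00) ∩ circle(D,9.00): a=5.2616, h=2.8837
θ=121°:   candidates: C₊=(4.1620,4.4233) cross=39.758; C₋=(3.0863,-1.2430) cross=-39.758
θ=121°:   branch - wants cross < 0 → take C=(3.0863,-1.2430) (cross=-39.758)
θ=121°: ex = (C−B)/|BC| = (0.7719,-0.6358); ey = (0.6358,0.7719)
θ=121°: P = B + -2.15·ex + -2.70·ey = (-4.9212,1.8543)

θ=107°: -4.32 2.66
θ=110°: -4.46 2.50
θ=111°: -4.51 2.45
θ=121°: -4.92 1.85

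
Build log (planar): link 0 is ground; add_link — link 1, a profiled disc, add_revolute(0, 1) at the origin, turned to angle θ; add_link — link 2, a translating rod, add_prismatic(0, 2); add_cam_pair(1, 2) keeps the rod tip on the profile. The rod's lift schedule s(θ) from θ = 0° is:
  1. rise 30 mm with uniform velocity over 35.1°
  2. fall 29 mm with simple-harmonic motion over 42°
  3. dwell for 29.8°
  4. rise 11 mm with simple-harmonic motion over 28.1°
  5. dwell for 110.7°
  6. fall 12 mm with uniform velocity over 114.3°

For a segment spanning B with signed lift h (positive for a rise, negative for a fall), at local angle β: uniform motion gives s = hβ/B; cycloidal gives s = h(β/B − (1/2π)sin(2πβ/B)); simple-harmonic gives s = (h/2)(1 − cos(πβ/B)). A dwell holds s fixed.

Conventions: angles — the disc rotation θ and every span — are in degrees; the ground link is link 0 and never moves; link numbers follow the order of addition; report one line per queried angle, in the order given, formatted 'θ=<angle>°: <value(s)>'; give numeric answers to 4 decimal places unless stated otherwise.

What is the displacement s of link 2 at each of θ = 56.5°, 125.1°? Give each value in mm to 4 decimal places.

seg 1 [0°–35.1°] uniform, h=30: full span → s += 30 → s = 30.0000
seg 2 [35.1°–77.1°] simple-harmonic, h=-29: θ=56.5° here. β=21.4, B=42. -29/2·(1 − cos(π·0.5095)) = -14.9338 → s = 15.0662
seg 2 [35.1°–77.1°] simple-harmonic, h=-29: full span → s += -29 → s = 1.0000
seg 3 [77.1°–106.9°] dwell: s stays 1.0000
seg 4 [106.9°–135°] simple-harmonic, h=11: θ=125.1° here. β=18.2, B=28.1. 11/2·(1 − cos(π·0.6477)) = 7.9613 → s = 8.9613

θ=56.5°: 15.0662
θ=125.1°: 8.9613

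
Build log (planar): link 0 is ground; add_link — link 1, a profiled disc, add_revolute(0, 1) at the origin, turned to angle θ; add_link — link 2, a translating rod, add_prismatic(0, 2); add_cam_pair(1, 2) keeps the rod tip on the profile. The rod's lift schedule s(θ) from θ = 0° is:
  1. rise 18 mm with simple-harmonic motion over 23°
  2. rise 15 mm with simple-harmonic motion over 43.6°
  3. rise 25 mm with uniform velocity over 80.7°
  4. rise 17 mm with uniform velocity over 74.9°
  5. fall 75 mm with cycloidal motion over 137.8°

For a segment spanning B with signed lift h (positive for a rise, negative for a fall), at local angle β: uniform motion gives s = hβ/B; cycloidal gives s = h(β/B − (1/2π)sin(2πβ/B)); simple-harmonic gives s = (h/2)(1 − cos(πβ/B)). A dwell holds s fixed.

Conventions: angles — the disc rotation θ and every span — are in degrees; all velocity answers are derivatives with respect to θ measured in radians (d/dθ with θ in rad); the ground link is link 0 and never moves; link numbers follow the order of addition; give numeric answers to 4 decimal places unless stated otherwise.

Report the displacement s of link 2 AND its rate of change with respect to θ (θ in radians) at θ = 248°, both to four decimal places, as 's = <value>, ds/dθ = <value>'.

seg 1 [0°–23°] simple-harmonic, h=18: full span → s += 18 → s = 18.0000
seg 2 [23°–66.6°] simple-harmonic, h=15: full span → s += 15 → s = 33.0000
seg 3 [66.6°–147.3°] uniform, h=25: full span → s += 25 → s = 58.0000
seg 4 [147.3°–222.2°] uniform, h=17: full span → s += 17 → s = 75.0000
seg 5 [222.2°–360°] cycloidal, h=-75: θ=248° here. β=25.8, B=137.8. -75·(0.1872 − sin(2π·0.1872)/(2π)) = -3.0219 → s = 71.9781
velocity in seg [222.2°–360°] (cycloidal), θ in radians: β = 25.8° = 0.4503 rad, B = 137.8° = 2.4051 rad; ds/dθ = (h/B)(1 − cos(2πβ/B)) = ((-75)/2.4051)(1 − cos(2π·0.1872)) = -19.201282 mm/rad

s = 71.9781, ds/dθ = -19.2013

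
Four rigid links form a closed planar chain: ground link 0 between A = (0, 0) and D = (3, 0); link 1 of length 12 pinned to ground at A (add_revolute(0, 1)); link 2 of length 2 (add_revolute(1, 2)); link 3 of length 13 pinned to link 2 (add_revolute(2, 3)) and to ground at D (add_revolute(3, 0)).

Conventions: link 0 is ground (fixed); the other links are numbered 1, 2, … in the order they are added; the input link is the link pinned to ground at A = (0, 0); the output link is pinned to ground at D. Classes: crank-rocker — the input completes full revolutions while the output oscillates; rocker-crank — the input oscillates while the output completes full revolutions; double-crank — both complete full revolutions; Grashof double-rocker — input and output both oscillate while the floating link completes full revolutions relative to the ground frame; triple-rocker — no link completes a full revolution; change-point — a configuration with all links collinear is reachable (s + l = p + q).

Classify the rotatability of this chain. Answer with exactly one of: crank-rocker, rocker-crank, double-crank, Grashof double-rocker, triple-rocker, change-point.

lengths: ground=3, input=12, coupler=2, output=13
sorted: s=2 (shortest), l=13 (longest), p+q=15
s + l = 15 vs p + q = 15
s + l = p + q → change-point (collinear configuration reachable)

change-point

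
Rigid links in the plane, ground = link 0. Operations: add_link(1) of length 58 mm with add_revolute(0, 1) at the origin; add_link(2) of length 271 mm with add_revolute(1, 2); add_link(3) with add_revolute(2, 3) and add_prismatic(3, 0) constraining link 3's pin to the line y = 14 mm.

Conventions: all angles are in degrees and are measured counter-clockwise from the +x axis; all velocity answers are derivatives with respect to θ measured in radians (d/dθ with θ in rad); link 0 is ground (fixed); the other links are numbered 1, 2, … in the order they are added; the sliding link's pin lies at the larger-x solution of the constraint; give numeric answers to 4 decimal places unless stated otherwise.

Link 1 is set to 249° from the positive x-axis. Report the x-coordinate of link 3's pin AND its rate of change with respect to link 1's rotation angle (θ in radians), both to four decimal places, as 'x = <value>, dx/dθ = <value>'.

geometry: r = 58 mm, L = 271 mm, e = 14 mm
crank pin P = (r cos θ, r sin θ) = (-20.785341, -54.147665)
h = r sin θ − e = -54.147665 − 14 = -68.147665
x = r cos θ + √(L² − h²) = -20.785341 + 262.291624 = 241.506282
dx/dθ = −r sin θ − h·r cos θ/√(L² − h²) (θ in radians; h = -68.147665) = 48.747292

x = 241.5063, dx/dθ = 48.7473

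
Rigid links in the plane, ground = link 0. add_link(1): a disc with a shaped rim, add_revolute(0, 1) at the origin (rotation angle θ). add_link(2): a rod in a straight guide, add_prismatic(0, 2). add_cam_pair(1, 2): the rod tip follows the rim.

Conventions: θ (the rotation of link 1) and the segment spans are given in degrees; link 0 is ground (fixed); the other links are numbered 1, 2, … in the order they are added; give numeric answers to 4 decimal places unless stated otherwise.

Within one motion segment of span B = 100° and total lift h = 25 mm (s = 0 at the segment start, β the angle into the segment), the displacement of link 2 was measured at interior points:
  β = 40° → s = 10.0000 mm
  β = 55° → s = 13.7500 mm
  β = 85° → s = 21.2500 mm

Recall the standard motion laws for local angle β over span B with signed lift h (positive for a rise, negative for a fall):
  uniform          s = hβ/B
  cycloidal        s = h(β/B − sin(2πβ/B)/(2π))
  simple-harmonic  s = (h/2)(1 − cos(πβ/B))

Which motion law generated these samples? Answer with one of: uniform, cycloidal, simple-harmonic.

candidates at β/B = r: uniform s = h·r (linear in β); cycloidal s = h·(r − sin(2πr)/(2π)); simple-harmonic s = (h/2)(1 − cos(πr))
β=40°: printed 10.0000 | uniform 10.0000, cycloidal 7.6613, simple-harmonic 8.6373
β=55°: printed 13.7500 | uniform 13.7500, cycloidal 14.9795, simple-harmonic 14.4554
β=85°: printed 21.2500 | uniform 21.2500, cycloidal 24.4690, simple-harmonic 23.6376
only one law matches every sample → uniform

uniform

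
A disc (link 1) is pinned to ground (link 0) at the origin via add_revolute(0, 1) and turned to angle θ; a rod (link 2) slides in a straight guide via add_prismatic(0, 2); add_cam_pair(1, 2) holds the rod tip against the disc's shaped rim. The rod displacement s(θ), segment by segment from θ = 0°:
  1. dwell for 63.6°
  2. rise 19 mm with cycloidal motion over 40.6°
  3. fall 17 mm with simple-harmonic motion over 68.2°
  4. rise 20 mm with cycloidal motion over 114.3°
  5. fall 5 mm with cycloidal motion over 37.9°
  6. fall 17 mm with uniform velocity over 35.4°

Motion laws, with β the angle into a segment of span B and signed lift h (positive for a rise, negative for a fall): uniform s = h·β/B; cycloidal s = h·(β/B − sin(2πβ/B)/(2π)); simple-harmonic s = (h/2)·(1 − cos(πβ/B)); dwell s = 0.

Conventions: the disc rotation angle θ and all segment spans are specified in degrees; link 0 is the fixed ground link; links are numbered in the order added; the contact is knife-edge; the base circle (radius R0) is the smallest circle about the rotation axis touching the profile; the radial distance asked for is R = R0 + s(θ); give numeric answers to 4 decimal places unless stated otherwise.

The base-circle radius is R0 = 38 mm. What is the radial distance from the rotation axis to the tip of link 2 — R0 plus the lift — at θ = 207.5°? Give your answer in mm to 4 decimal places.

segment 1 (0° to 63.6°, dwell): s unchanged at 0.0000
segment 2 (63.6° to 104.2°, cycloidal, h = 19) is passed completely: s = 0.0000 + (19) = 19.0000
segment 3 (104.2° to 172.4°, simple-harmonic, h = -17) is passed completely: s = 19.0000 + (-17) = 2.0000
θ = 207.5° falls in segment 4 (172.4° to 286.7°, cycloidal, h = 20): β = 207.5 − 172.4 = 35.1°, B = 114.3°; Δs = 20·(0.3071 − sin(2π·0.3071)/(2π)) = 3.1612; s = 2.0000 + 3.1612 = 5.1612
R = R0 + s = 38 + 5.1612 = 43.1612

43.1612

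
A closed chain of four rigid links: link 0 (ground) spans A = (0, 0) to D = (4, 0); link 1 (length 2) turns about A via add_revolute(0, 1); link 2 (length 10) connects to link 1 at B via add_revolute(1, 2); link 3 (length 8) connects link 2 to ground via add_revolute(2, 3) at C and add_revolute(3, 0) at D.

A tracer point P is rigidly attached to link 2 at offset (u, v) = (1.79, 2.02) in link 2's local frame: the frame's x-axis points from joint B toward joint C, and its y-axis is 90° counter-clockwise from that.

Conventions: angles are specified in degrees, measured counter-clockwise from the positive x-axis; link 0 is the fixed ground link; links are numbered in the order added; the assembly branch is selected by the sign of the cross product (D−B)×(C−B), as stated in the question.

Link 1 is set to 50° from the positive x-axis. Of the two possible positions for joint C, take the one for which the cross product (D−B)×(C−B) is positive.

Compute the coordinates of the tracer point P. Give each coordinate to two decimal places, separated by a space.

A=(0,0), D=(4.00,0)
B = A + 2.00·(cos50°, sin50°) = (1.2856, 1.5321)
|BD| = 3.1170
circle(B,10.00) ∩ circle(D,8.00): a=7.3333, h=6.7987
  candidates: C₊=(11.0137,3.8482) cross=21.191; C₋=(4.3301,-7.9932) cross=-21.191
  branch + wants cross > 0 → take C=(11.0137,3.8482) (cross=21.191)
ex = (C−B)/|BC| = (0.9728,0.2316); ey = (-0.2316,0.9728)
P = B + 1.79·ex + 2.02·ey = (2.5591,3.9117)

2.56 3.91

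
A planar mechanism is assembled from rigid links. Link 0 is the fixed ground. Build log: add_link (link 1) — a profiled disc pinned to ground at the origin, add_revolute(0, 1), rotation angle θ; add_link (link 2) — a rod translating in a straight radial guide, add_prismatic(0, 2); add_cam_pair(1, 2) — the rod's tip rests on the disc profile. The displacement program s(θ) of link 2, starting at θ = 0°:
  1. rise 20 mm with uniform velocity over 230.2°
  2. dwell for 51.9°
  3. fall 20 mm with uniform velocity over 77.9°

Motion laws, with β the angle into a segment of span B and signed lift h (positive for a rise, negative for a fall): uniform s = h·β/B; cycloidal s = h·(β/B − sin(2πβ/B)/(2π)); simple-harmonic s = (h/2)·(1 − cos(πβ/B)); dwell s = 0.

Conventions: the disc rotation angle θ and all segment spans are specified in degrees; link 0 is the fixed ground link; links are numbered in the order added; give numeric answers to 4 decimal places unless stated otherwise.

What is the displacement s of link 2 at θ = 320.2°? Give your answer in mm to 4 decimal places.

seg 1 [0°–230.2°] uniform, h=20: full span → s += 20 → s = 20.0000
seg 2 [230.2°–282.1°] dwell: s stays 20.0000
seg 3 [282.1°–360°] uniform, h=-20: θ=320.2° here. β=38.1, B=77.9. -20·38.1/77.9 = -9.7818 → s = 10.2182

10.2182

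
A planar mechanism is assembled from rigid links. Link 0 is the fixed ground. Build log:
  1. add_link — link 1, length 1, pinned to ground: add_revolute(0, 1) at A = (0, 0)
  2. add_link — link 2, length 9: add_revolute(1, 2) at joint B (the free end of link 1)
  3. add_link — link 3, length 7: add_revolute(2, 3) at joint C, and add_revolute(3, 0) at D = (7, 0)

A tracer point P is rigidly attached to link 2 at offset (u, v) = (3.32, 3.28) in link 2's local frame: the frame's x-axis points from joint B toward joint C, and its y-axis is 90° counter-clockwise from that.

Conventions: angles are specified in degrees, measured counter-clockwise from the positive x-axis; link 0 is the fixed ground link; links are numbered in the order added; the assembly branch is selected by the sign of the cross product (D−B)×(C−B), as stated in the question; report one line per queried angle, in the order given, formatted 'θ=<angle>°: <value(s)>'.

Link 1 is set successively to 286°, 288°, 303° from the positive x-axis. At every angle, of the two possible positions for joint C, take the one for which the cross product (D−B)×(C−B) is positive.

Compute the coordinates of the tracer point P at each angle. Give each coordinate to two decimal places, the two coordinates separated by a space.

A=(0,0), D=(7.00,0)
θ=286°: B = A + 1.00·(cos286°, sin286°) = (0.2756, -0.9613)
θ=286°: |BD| = 6.7927
θ=286°: circle(B,9.00) ∩ circle(D,7.00): a=5.7518, h=6.9222
θ=286°:   candidates: C₊=(4.9900,6.7052) cross=47.020; C₋=(6.9492,-6.9998) cross=-47.020
θ=286°:   branch + wants cross > 0 → take C=(4.9900,6.7052) (cross=47.020)
θ=286°: ex = (C−B)/|BC| = (0.5238,0.8518); ey = (-0.8518,0.5238)
θ=286°: P = B + 3.32·ex + 3.28·ey = (-0.7793,3.5849)
θ=288°: B = A + 1.00·(cos288°, sin288°) = (0.3090, -0.9511)
θ=288°: |BD| = 6.7582
θ=288°: circle(B,9.00) ∩ circle(D,7.00): a=5.7466, h=6.9265
θ=288°:   candidates: C₊=(5.0237,6.7152) cross=46.811; C₋=(6.9732,-6.9999) cross=-46.811
θ=288°:   branch + wants cross > 0 → take C=(5.0237,6.7152) (cross=46.811)
θ=288°: ex = (C−B)/|BC| = (0.5239,0.8518); ey = (-0.8518,0.5239)
θ=288°: P = B + 3.32·ex + 3.28·ey = (-0.7457,3.5952)
θ=303°: B = A + 1.00·(cos303°, sin303°) = (0.5446, -0.8387)
θ=303°: |BD| = 6.5096
θ=303°: circle(B,9.00) ∩ circle(D,7.00): a=5.7127, h=6.9545
θ=303°:   candidates: C₊=(5.3138,6.7939) cross=45.271; C₋=(7.1057,-6.9992) cross=-45.271
θ=303°:   branch + wants cross > 0 → take C=(5.3138,6.7939) (cross=45.271)
θ=303°: ex = (C−B)/|BC| = (0.5299,0.8481); ey = (-0.8481,0.5299)
θ=303°: P = B + 3.32·ex + 3.28·ey = (-0.4777,3.7150)

θ=286°: -0.78 3.58
θ=288°: -0.75 3.60
θ=303°: -0.48 3.71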